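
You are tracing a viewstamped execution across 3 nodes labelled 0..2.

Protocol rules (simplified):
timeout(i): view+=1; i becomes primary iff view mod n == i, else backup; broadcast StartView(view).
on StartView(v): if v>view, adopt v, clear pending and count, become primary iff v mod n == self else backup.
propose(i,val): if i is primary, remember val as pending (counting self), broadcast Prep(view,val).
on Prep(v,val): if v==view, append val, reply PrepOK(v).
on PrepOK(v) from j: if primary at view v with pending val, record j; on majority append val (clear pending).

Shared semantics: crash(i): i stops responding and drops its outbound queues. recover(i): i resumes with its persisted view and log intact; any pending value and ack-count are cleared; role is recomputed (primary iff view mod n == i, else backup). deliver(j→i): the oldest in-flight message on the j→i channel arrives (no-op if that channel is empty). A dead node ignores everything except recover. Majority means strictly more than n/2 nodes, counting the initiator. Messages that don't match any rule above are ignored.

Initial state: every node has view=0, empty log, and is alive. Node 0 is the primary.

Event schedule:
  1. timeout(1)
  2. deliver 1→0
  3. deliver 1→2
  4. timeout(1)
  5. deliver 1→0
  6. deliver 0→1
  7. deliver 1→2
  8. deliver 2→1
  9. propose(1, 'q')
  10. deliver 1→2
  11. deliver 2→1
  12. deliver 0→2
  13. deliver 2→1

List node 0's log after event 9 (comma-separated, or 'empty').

after 1 — timeout(1): n1:prim/v1/[-]
after 2 — deliver 1→0: n0:back/v1/[-]
after 3 — deliver 1→2: n2:back/v1/[-]
after 4 — timeout(1): n1:back/v2/[-]
after 5 — deliver 1→0: n0:back/v2/[-]
after 6 — deliver 0→1: ·
after 7 — deliver 1→2: n2:prim/v2/[-]
after 8 — deliver 2→1: ·
after 9 — propose(1,'q'): ·

empty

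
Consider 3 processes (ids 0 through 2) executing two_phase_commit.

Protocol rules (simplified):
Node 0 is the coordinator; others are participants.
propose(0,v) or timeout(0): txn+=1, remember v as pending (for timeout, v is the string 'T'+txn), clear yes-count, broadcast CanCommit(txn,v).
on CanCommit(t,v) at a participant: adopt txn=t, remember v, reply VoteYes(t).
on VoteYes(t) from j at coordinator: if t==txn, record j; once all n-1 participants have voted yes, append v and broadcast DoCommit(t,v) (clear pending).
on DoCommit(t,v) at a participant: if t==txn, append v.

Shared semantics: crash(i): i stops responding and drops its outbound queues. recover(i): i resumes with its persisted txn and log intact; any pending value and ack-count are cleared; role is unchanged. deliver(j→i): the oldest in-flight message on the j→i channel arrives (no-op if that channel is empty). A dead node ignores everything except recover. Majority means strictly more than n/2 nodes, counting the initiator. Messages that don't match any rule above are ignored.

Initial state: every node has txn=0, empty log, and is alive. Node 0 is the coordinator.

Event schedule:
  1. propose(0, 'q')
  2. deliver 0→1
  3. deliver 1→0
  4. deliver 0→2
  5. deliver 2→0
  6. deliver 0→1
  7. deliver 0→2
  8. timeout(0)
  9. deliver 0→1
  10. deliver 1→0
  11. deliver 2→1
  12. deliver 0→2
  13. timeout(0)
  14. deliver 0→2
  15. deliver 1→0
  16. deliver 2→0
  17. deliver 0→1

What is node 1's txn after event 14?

2

e1 propose(0,'q'): 0[coor,t=1,-]
e2 deliver 0→1: 1[part,t=1,-]
e3 deliver 1→0: ·
e4 deliver 0→2: 2[part,t=1,-]
e5 deliver 2→0: 0[coor,t=1,q]
e6 deliver 0→1: 1[part,t=1,q]
e7 deliver 0→2: 2[part,t=1,q]
e8 timeout(0): 0[coor,t=2,q]
e9 deliver 0→1: 1[part,t=2,q]
e10 deliver 1→0: ·
e11 deliver 2→1: ·
e12 deliver 0→2: 2[part,t=2,q]
e13 timeout(0): 0[coor,t=3,q]
e14 deliver 0→2: 2[part,t=3,q]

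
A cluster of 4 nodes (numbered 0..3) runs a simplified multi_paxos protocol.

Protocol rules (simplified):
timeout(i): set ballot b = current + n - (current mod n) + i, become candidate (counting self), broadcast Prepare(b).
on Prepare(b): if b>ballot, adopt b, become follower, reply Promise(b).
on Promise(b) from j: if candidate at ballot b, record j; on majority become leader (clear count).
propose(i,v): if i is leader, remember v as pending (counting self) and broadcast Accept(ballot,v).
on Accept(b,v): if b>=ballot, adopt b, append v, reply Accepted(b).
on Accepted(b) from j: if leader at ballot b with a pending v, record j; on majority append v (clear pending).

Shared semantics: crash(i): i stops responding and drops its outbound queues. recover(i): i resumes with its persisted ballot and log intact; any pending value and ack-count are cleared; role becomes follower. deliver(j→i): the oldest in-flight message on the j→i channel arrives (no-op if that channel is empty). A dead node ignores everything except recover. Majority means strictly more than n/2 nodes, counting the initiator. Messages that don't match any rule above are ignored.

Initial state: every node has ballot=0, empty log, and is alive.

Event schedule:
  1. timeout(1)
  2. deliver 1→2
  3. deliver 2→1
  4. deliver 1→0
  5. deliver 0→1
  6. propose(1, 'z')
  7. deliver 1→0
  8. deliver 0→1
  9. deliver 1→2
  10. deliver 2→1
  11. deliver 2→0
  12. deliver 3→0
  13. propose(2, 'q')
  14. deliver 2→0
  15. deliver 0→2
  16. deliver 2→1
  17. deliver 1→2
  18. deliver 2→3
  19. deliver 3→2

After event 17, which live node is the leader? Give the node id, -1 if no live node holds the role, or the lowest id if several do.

1

step 1 timeout(1): 1={cand,b=5,log=-}
step 2 deliver 1→2: 2={foll,b=5,log=-}
step 3 deliver 2→1: —
step 4 deliver 1→0: 0={foll,b=5,log=-}
step 5 deliver 0→1: 1={lead,b=5,log=-}
step 6 propose(1,'z'): —
step 7 deliver 1→0: 0={foll,b=5,log=z}
step 8 deliver 0→1: —
step 9 deliver 1→2: 2={foll,b=5,log=z}
step 10 deliver 2→1: 1={lead,b=5,log=z}
step 11 deliver 2→0: —
step 12 deliver 3→0: —
step 13 propose(2,'q'): —
step 14 deliver 2→0: —
step 15 deliver 0→2: —
step 16 deliver 2→1: —
step 17 deliver 1→2: —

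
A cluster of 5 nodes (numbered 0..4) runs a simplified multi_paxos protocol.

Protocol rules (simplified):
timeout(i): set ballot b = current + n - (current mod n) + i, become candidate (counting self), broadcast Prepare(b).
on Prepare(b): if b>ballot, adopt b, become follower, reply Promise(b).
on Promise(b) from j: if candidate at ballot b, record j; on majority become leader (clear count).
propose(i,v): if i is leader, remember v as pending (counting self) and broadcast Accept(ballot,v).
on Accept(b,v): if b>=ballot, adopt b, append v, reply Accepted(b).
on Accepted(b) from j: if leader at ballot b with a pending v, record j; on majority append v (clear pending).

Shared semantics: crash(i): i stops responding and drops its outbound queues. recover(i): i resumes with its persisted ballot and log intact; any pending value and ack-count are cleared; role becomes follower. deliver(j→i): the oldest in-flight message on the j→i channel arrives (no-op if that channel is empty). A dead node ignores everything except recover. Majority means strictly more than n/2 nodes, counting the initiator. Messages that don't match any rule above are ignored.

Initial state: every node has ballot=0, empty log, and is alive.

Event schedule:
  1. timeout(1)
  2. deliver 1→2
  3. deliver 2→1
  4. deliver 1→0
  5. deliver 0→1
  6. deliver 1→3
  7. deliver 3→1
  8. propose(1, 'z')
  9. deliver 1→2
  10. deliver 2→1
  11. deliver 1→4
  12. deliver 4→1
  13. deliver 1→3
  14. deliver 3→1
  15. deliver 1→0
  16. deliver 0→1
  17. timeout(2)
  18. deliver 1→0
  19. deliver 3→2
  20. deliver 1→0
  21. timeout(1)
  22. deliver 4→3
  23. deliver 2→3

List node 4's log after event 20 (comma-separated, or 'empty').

[1] timeout(1) → N1(cand b6 [-])
[2] deliver 1→2 → N2(foll b6 [-])
[3] deliver 2→1 → ∅
[4] deliver 1→0 → N0(foll b6 [-])
[5] deliver 0→1 → N1(lead b6 [-])
[6] deliver 1→3 → N3(foll b6 [-])
[7] deliver 3→1 → ∅
[8] propose(1,'z') → ∅
[9] deliver 1→2 → N2(foll b6 [z])
[10] deliver 2→1 → ∅
[11] deliver 1→4 → N4(foll b6 [-])
[12] deliver 4→1 → ∅
[13] deliver 1→3 → N3(foll b6 [z])
[14] deliver 3→1 → N1(lead b6 [z])
[15] deliver 1→0 → N0(foll b6 [z])
[16] deliver 0→1 → ∅
[17] timeout(2) → N2(cand b12 [z])
[18] deliver 1→0 → ∅
[19] deliver 3→2 → ∅
[20] deliver 1→0 → ∅

empty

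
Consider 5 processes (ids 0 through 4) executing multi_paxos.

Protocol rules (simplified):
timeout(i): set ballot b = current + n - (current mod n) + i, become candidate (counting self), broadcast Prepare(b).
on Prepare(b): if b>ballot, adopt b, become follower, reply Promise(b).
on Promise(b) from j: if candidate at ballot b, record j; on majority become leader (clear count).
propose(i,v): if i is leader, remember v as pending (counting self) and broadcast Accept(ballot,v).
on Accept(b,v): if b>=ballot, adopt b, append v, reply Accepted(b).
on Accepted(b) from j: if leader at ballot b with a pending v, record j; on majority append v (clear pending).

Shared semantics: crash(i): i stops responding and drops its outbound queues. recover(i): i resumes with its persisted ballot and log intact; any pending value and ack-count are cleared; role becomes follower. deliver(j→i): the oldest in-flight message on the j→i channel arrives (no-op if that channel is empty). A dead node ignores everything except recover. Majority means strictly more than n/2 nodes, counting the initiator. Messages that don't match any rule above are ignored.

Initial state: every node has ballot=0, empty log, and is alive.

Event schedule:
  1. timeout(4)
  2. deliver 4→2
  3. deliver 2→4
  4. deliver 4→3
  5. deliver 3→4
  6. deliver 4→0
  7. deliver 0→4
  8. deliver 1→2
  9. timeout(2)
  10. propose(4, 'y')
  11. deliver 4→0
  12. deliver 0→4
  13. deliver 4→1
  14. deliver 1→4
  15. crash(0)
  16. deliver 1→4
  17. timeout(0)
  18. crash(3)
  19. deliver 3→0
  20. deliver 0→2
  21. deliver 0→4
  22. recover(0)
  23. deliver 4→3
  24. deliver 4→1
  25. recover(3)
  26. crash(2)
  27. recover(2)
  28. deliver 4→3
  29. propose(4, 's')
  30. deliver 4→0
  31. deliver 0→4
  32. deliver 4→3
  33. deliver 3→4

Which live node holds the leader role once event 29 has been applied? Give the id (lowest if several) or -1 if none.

4

e1 timeout(4): 4[cand,b=9,-]
e2 deliver 4→2: 2[foll,b=9,-]
e3 deliver 2→4: ·
e4 deliver 4→3: 3[foll,b=9,-]
e5 deliver 3→4: 4[lead,b=9,-]
e6 deliver 4→0: 0[foll,b=9,-]
e7 deliver 0→4: ·
e8 deliver 1→2: ·
e9 timeout(2): 2[cand,b=12,-]
e10 propose(4,'y'): ·
e11 deliver 4→0: 0[foll,b=9,y]
e12 deliver 0→4: ·
e13 deliver 4→1: 1[foll,b=9,-]
e14 deliver 1→4: ·
e15 crash(0): 0[✗foll,b=9,y]
e16 deliver 1→4: ·
e17 timeout(0): ·
e18 crash(3): 3[✗foll,b=9,-]
e19 deliver 3→0: ·
e20 deliver 0→2: ·
e21 deliver 0→4: ·
e22 recover(0): 0[foll,b=9,y]
e23 deliver 4→3: ·
e24 deliver 4→1: 1[foll,b=9,y]
e25 recover(3): 3[foll,b=9,-]
e26 crash(2): 2[✗cand,b=12,-]
e27 recover(2): 2[foll,b=12,-]
e28 deliver 4→3: 3[foll,b=9,y]
e29 propose(4,'s'): ·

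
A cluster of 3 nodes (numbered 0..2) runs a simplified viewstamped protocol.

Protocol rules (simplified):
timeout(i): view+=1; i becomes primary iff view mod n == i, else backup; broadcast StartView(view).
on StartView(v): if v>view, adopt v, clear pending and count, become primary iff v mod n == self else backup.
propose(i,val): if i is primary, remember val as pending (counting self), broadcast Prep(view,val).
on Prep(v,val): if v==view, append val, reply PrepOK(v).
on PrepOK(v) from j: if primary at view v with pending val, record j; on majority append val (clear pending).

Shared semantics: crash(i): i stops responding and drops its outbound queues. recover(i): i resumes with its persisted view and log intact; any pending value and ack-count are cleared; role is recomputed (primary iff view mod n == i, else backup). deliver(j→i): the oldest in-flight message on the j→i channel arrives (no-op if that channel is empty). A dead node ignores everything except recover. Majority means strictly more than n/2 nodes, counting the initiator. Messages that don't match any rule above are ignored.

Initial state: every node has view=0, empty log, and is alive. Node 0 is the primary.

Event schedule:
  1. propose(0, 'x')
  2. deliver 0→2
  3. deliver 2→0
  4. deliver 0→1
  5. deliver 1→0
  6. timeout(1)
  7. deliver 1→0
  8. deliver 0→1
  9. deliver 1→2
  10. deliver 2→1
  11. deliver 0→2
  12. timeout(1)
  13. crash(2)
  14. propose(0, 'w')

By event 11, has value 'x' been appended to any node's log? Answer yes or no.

e1 propose(0,'x'): ·
e2 deliver 0→2: 2[back,v=0,x]
e3 deliver 2→0: 0[prim,v=0,x]
e4 deliver 0→1: 1[back,v=0,x]
e5 deliver 1→0: ·
e6 timeout(1): 1[prim,v=1,x]
e7 deliver 1→0: 0[back,v=1,x]
e8 deliver 0→1: ·
e9 deliver 1→2: 2[back,v=1,x]
e10 deliver 2→1: ·
e11 deliver 0→2: ·

yes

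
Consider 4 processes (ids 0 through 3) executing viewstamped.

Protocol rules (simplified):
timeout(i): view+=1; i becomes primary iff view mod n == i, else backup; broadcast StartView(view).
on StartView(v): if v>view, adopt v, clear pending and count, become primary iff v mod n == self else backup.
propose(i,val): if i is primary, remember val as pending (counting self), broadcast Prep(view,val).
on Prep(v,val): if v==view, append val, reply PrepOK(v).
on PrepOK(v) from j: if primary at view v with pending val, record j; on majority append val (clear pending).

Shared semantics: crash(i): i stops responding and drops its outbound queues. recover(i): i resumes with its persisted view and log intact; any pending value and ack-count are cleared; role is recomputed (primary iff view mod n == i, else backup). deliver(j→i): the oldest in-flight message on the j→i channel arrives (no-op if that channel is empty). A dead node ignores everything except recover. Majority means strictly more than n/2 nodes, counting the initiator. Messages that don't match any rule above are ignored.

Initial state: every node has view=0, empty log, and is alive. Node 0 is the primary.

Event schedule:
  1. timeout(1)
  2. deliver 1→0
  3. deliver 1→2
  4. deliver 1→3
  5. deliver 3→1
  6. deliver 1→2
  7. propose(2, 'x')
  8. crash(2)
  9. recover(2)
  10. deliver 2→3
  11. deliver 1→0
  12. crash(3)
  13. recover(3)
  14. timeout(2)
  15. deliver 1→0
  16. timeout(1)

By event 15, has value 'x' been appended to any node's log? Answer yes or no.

no

after 1 — timeout(1): n1:prim/v1/[-]
after 2 — deliver 1→0: n0:back/v1/[-]
after 3 — deliver 1→2: n2:back/v1/[-]
after 4 — deliver 1→3: n3:back/v1/[-]
after 5 — deliver 3→1: ·
after 6 — deliver 1→2: ·
after 7 — propose(2,'x'): ·
after 8 — crash(2): n2:✗back/v1/[-]
after 9 — recover(2): n2:back/v1/[-]
after 10 — deliver 2→3: ·
after 11 — deliver 1→0: ·
after 12 — crash(3): n3:✗back/v1/[-]
after 13 — recover(3): n3:back/v1/[-]
after 14 — timeout(2): n2:prim/v2/[-]
after 15 — deliver 1→0: ·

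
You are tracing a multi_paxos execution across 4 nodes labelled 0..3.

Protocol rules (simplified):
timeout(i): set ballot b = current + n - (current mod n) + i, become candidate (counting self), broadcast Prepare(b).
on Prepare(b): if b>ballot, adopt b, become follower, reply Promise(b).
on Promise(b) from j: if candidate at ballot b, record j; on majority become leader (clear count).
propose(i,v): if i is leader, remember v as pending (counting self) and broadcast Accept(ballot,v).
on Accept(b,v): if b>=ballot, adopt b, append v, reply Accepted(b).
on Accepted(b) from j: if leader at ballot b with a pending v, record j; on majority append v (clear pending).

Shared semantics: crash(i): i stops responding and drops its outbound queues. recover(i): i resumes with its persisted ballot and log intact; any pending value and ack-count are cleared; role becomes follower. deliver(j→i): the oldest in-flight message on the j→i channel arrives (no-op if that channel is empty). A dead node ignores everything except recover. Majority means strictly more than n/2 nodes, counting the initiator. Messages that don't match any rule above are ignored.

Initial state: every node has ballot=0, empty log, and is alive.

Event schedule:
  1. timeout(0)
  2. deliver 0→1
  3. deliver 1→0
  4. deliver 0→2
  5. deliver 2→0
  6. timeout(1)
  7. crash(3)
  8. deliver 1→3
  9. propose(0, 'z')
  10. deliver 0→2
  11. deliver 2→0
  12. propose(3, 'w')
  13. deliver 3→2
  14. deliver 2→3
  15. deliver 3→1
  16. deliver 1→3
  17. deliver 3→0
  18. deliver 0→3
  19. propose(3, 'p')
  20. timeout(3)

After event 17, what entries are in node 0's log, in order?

[1] timeout(0) → N0(cand b4 [-])
[2] deliver 0→1 → N1(foll b4 [-])
[3] deliver 1→0 → ∅
[4] deliver 0→2 → N2(foll b4 [-])
[5] deliver 2→0 → N0(lead b4 [-])
[6] timeout(1) → N1(cand b9 [-])
[7] crash(3) → N3(✗foll b0 [-])
[8] deliver 1→3 → ∅
[9] propose(0,'z') → ∅
[10] deliver 0→2 → N2(foll b4 [z])
[11] deliver 2→0 → ∅
[12] propose(3,'w') → ∅
[13] deliver 3→2 → ∅
[14] deliver 2→3 → ∅
[15] deliver 3→1 → ∅
[16] deliver 1→3 → ∅
[17] deliver 3→0 → ∅

empty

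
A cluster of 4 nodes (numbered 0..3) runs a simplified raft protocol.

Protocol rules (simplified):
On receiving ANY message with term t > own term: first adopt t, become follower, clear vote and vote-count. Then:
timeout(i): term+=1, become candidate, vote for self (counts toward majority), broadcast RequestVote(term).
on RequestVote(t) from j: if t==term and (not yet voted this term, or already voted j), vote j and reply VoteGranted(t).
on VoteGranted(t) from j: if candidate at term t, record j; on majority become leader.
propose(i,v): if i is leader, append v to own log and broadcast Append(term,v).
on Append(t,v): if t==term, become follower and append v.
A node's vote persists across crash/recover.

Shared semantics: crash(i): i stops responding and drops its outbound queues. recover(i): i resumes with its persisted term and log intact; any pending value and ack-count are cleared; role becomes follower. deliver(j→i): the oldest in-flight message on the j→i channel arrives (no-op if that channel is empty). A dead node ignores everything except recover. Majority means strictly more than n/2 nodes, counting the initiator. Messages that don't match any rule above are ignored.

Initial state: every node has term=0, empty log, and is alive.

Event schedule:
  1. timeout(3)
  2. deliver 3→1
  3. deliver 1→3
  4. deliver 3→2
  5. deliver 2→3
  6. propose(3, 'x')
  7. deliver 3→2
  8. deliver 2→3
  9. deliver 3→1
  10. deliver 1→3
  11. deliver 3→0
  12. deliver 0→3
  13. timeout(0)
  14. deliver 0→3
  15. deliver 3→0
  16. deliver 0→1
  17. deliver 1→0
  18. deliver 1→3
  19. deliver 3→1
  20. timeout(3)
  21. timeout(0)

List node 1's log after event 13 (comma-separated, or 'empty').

1. timeout(3):  <3:cand t1 ->
2. deliver 3→1:  <1:foll t1 ->
3. deliver 1→3:  nop
4. deliver 3→2:  <2:foll t1 ->
5. deliver 2→3:  <3:lead t1 ->
6. propose(3,'x'):  <3:lead t1 x>
7. deliver 3→2:  <2:foll t1 x>
8. deliver 2→3:  nop
9. deliver 3→1:  <1:foll t1 x>
10. deliver 1→3:  nop
11. deliver 3→0:  <0:foll t1 ->
12. deliver 0→3:  nop
13. timeout(0):  <0:cand t2 ->

x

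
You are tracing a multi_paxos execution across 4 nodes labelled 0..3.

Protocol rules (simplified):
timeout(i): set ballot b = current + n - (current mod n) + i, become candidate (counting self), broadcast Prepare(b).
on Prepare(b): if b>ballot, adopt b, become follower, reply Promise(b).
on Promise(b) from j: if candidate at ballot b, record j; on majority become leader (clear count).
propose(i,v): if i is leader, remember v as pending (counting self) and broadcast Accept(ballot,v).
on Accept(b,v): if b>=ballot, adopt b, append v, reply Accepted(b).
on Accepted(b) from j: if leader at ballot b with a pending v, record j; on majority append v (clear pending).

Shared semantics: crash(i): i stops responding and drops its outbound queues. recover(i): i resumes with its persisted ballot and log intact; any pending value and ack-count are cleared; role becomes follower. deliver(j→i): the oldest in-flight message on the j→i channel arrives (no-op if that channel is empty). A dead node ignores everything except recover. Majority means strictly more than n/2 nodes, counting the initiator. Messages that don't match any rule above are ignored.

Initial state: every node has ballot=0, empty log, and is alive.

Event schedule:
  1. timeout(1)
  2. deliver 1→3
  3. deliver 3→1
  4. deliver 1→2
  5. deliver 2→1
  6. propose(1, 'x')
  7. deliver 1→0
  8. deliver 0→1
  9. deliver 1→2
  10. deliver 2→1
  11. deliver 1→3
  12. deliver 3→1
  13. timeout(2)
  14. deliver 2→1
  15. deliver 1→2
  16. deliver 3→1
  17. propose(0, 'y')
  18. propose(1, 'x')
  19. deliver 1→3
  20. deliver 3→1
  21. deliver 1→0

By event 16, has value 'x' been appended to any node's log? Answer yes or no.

step 1 timeout(1): 1={cand,b=5,log=-}
step 2 deliver 1→3: 3={foll,b=5,log=-}
step 3 deliver 3→1: —
step 4 deliver 1→2: 2={foll,b=5,log=-}
step 5 deliver 2→1: 1={lead,b=5,log=-}
step 6 propose(1,'x'): —
step 7 deliver 1→0: 0={foll,b=5,log=-}
step 8 deliver 0→1: —
step 9 deliver 1→2: 2={foll,b=5,log=x}
step 10 deliver 2→1: —
step 11 deliver 1→3: 3={foll,b=5,log=x}
step 12 deliver 3→1: 1={lead,b=5,log=x}
step 13 timeout(2): 2={cand,b=10,log=x}
step 14 deliver 2→1: 1={foll,b=10,log=x}
step 15 deliver 1→2: —
step 16 deliver 3→1: —

yes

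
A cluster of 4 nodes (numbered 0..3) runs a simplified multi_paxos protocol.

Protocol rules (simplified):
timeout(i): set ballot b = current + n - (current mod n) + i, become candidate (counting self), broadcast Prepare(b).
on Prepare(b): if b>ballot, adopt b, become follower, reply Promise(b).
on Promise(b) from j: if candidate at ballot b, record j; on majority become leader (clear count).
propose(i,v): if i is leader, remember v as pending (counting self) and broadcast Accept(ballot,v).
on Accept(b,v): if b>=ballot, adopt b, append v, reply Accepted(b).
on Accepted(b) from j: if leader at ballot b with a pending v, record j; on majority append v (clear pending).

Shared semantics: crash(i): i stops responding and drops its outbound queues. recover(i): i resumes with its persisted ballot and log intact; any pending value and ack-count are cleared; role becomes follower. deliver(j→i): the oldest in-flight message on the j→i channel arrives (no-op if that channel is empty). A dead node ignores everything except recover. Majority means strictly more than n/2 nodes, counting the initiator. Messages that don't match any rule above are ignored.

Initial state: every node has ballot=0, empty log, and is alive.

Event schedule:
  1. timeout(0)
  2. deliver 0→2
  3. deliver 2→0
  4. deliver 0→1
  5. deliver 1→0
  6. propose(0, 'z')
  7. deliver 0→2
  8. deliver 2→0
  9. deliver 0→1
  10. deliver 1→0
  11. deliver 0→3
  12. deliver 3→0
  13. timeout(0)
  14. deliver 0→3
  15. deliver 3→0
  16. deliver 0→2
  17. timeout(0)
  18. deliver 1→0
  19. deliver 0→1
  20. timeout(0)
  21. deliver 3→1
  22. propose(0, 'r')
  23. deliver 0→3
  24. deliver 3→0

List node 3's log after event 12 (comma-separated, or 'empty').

empty

1. timeout(0):  <0:cand b4 ->
2. deliver 0→2:  <2:foll b4 ->
3. deliver 2→0:  nop
4. deliver 0→1:  <1:foll b4 ->
5. deliver 1→0:  <0:lead b4 ->
6. propose(0,'z'):  nop
7. deliver 0→2:  <2:foll b4 z>
8. deliver 2→0:  nop
9. deliver 0→1:  <1:foll b4 z>
10. deliver 1→0:  <0:lead b4 z>
11. deliver 0→3:  <3:foll b4 ->
12. deliver 3→0:  nop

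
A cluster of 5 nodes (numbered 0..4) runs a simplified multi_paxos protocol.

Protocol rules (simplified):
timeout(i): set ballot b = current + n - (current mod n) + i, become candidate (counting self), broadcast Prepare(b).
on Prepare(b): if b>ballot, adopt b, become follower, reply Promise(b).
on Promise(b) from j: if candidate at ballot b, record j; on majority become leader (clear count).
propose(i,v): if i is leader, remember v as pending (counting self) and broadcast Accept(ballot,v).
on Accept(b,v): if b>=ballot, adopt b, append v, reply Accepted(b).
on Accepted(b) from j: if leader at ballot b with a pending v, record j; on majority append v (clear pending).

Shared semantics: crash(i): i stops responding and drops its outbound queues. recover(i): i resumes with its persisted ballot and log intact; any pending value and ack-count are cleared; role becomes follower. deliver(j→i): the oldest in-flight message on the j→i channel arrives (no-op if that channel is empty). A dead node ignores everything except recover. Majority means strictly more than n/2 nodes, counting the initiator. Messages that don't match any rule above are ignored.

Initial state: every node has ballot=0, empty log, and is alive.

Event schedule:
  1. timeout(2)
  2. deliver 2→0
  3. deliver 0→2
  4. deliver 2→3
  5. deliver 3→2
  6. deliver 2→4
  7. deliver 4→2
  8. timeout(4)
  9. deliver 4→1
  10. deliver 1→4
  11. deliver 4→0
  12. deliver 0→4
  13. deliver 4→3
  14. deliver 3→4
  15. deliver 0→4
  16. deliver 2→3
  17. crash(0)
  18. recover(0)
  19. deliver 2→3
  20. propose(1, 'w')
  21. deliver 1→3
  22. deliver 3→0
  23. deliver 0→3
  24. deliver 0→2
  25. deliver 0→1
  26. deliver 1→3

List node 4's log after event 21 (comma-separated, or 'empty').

empty

after 1 — timeout(2): n2:cand/b7/[-]
after 2 — deliver 2→0: n0:foll/b7/[-]
after 3 — deliver 0→2: ·
after 4 — deliver 2→3: n3:foll/b7/[-]
after 5 — deliver 3→2: n2:lead/b7/[-]
after 6 — deliver 2→4: n4:foll/b7/[-]
after 7 — deliver 4→2: ·
after 8 — timeout(4): n4:cand/b14/[-]
after 9 — deliver 4→1: n1:foll/b14/[-]
after 10 — deliver 1→4: ·
after 11 — deliver 4→0: n0:foll/b14/[-]
after 12 — deliver 0→4: n4:lead/b14/[-]
after 13 — deliver 4→3: n3:foll/b14/[-]
after 14 — deliver 3→4: ·
after 15 — deliver 0→4: ·
after 16 — deliver 2→3: ·
after 17 — crash(0): n0:✗foll/b14/[-]
after 18 — recover(0): n0:foll/b14/[-]
after 19 — deliver 2→3: ·
after 20 — propose(1,'w'): ·
after 21 — deliver 1→3: ·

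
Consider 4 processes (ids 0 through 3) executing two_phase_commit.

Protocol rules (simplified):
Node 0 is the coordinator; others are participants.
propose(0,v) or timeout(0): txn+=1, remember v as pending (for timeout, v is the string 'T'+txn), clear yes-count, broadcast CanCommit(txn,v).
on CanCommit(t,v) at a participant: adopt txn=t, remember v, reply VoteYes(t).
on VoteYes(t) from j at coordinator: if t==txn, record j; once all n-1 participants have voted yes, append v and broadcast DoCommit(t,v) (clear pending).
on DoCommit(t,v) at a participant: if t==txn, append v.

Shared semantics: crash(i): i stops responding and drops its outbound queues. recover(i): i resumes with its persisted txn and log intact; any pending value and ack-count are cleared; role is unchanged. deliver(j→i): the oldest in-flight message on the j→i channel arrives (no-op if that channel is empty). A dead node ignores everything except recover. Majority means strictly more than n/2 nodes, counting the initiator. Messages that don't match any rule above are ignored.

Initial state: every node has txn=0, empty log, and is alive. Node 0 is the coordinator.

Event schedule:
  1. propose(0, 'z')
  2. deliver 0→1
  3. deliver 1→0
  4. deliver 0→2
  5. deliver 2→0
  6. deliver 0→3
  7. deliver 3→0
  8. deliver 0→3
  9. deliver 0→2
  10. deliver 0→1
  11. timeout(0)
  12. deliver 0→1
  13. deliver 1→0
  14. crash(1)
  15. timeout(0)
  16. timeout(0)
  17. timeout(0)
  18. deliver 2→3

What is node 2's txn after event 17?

after 1 — propose(0,'z'): n0:coor/t1/[-]
after 2 — deliver 0→1: n1:part/t1/[-]
after 3 — deliver 1→0: ·
after 4 — deliver 0→2: n2:part/t1/[-]
after 5 — deliver 2→0: ·
after 6 — deliver 0→3: n3:part/t1/[-]
after 7 — deliver 3→0: n0:coor/t1/[z]
after 8 — deliver 0→3: n3:part/t1/[z]
after 9 — deliver 0→2: n2:part/t1/[z]
after 10 — deliver 0→1: n1:part/t1/[z]
after 11 — timeout(0): n0:coor/t2/[z]
after 12 — deliver 0→1: n1:part/t2/[z]
after 13 — deliver 1→0: ·
after 14 — crash(1): n1:✗part/t2/[z]
after 15 — timeout(0): n0:coor/t3/[z]
after 16 — timeout(0): n0:coor/t4/[z]
after 17 — timeout(0): n0:coor/t5/[z]

1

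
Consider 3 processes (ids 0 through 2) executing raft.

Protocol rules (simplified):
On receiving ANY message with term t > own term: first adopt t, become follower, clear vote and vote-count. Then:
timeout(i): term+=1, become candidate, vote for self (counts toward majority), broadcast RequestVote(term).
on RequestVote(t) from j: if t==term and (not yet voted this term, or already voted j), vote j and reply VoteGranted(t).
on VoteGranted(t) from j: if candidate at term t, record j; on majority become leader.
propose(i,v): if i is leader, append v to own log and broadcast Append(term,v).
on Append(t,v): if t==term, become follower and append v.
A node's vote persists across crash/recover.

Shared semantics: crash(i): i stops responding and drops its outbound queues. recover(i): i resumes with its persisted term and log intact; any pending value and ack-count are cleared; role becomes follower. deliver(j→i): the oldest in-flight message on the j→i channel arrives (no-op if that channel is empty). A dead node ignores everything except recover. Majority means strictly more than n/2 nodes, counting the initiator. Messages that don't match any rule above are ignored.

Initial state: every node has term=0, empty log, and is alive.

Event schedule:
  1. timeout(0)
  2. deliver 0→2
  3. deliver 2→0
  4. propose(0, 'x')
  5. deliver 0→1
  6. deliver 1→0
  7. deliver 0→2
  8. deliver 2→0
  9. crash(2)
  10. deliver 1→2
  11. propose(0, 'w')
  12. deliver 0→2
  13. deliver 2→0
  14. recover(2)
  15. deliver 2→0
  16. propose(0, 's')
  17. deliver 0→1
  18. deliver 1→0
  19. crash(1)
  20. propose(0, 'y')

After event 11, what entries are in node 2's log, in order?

after 1 — timeout(0): n0:cand/t1/[-]
after 2 — deliver 0→2: n2:foll/t1/[-]
after 3 — deliver 2→0: n0:lead/t1/[-]
after 4 — propose(0,'x'): n0:lead/t1/[x]
after 5 — deliver 0→1: n1:foll/t1/[-]
after 6 — deliver 1→0: ·
after 7 — deliver 0→2: n2:foll/t1/[x]
after 8 — deliver 2→0: ·
after 9 — crash(2): n2:✗foll/t1/[x]
after 10 — deliver 1→2: ·
after 11 — propose(0,'w'): n0:lead/t1/[x,w]

x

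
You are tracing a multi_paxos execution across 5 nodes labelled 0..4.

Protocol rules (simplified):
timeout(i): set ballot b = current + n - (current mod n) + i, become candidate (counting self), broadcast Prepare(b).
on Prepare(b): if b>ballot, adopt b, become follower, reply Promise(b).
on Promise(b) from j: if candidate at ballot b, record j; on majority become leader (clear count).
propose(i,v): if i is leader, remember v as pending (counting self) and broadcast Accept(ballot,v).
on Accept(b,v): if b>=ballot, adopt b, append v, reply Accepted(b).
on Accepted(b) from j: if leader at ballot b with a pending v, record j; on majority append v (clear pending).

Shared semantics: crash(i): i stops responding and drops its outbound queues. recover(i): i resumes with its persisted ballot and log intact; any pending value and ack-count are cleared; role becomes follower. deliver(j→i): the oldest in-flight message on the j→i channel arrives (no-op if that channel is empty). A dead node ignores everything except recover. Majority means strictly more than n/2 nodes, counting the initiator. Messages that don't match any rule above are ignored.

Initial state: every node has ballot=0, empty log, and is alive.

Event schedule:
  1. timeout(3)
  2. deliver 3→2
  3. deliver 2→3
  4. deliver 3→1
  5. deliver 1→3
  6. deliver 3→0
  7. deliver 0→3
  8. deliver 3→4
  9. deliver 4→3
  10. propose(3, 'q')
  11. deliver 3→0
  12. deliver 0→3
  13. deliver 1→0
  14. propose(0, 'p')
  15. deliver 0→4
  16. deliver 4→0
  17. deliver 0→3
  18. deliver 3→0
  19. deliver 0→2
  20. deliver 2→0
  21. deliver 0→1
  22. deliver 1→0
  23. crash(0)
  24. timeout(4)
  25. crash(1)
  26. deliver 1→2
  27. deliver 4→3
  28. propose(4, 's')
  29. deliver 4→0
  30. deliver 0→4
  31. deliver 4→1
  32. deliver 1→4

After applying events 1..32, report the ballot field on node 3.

[1] timeout(3) → N3(cand b8 [-])
[2] deliver 3→2 → N2(foll b8 [-])
[3] deliver 2→3 → ∅
[4] deliver 3→1 → N1(foll b8 [-])
[5] deliver 1→3 → N3(lead b8 [-])
[6] deliver 3→0 → N0(foll b8 [-])
[7] deliver 0→3 → ∅
[8] deliver 3→4 → N4(foll b8 [-])
[9] deliver 4→3 → ∅
[10] propose(3,'q') → ∅
[11] deliver 3→0 → N0(foll b8 [q])
[12] deliver 0→3 → ∅
[13] deliver 1→0 → ∅
[14] propose(0,'p') → ∅
[15] deliver 0→4 → ∅
[16] deliver 4→0 → ∅
[17] deliver 0→3 → ∅
[18] deliver 3→0 → ∅
[19] deliver 0→2 → ∅
[20] deliver 2→0 → ∅
[21] deliver 0→1 → ∅
[22] deliver 1→0 → ∅
[23] crash(0) → N0(✗foll b8 [q])
[24] timeout(4) → N4(cand b14 [-])
[25] crash(1) → N1(✗foll b8 [-])
[26] deliver 1→2 → ∅
[27] deliver 4→3 → N3(foll b14 [-])
[28] propose(4,'s') → ∅
[29] deliver 4→0 → ∅
[30] deliver 0→4 → ∅
[31] deliver 4→1 → ∅
[32] deliver 1→4 → ∅

14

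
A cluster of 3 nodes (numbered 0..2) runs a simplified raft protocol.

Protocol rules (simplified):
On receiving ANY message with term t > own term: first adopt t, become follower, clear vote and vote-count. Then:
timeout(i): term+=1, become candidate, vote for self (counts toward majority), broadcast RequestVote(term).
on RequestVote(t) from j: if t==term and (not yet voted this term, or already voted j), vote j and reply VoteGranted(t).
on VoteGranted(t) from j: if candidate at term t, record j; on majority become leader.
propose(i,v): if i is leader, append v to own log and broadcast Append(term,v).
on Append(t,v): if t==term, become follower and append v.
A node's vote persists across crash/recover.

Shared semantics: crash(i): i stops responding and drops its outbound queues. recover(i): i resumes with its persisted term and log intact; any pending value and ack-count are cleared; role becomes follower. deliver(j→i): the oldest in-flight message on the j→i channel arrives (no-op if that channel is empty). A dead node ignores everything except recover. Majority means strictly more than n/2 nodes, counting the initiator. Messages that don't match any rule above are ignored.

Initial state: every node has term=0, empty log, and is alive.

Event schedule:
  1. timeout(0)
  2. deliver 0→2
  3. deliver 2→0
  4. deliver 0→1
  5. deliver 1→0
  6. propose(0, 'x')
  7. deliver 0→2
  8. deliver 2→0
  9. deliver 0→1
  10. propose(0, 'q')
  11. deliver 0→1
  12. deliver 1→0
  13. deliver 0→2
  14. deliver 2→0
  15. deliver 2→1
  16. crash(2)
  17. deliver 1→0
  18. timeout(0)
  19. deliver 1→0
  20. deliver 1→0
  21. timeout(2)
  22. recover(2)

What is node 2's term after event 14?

step 1 timeout(0): 0={cand,t=1,log=-}
step 2 deliver 0→2: 2={foll,t=1,log=-}
step 3 deliver 2→0: 0={lead,t=1,log=-}
step 4 deliver 0→1: 1={foll,t=1,log=-}
step 5 deliver 1→0: —
step 6 propose(0,'x'): 0={lead,t=1,log=x}
step 7 deliver 0→2: 2={foll,t=1,log=x}
step 8 deliver 2→0: —
step 9 deliver 0→1: 1={foll,t=1,log=x}
step 10 propose(0,'q'): 0={lead,t=1,log=x,q}
step 11 deliver 0→1: 1={foll,t=1,log=x,q}
step 12 deliver 1→0: —
step 13 deliver 0→2: 2={foll,t=1,log=x,q}
step 14 deliver 2→0: —

1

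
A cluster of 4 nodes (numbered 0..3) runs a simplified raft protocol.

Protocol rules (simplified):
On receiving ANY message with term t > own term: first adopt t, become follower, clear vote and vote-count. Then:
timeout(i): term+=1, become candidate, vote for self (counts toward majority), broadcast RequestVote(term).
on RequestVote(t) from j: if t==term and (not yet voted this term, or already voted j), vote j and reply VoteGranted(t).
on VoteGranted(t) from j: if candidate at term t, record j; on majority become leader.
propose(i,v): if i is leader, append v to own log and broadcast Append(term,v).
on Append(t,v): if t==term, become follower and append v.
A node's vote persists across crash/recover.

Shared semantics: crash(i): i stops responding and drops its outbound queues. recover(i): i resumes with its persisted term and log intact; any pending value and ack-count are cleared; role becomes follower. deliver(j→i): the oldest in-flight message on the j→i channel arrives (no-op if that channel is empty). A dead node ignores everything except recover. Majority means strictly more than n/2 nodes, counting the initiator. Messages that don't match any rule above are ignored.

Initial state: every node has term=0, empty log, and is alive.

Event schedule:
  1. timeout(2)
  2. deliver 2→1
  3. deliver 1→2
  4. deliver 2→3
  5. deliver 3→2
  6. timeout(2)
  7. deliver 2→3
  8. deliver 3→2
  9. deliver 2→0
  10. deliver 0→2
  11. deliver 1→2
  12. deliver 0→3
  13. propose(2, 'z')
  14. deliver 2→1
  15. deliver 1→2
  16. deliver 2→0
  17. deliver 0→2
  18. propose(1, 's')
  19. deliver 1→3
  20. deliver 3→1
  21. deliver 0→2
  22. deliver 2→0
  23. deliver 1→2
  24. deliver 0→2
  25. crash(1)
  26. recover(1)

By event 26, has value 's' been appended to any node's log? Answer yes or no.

no

1. timeout(2):  <2:cand t1 ->
2. deliver 2→1:  <1:foll t1 ->
3. deliver 1→2:  nop
4. deliver 2→3:  <3:foll t1 ->
5. deliver 3→2:  <2:lead t1 ->
6. timeout(2):  <2:cand t2 ->
7. deliver 2→3:  <3:foll t2 ->
8. deliver 3→2:  nop
9. deliver 2→0:  <0:foll t1 ->
10. deliver 0→2:  nop
11. deliver 1→2:  nop
12. deliver 0→3:  nop
13. propose(2,'z'):  nop
14. deliver 2→1:  <1:foll t2 ->
15. deliver 1→2:  <2:lead t2 ->
16. deliver 2→0:  <0:foll t2 ->
17. deliver 0→2:  nop
18. propose(1,'s'):  nop
19. deliver 1→3:  nop
20. deliver 3→1:  nop
21. deliver 0→2:  nop
22. deliver 2→0:  nop
23. deliver 1→2:  nop
24. deliver 0→2:  nop
25. crash(1):  <1:✗foll t2 ->
26. recover(1):  <1:foll t2 ->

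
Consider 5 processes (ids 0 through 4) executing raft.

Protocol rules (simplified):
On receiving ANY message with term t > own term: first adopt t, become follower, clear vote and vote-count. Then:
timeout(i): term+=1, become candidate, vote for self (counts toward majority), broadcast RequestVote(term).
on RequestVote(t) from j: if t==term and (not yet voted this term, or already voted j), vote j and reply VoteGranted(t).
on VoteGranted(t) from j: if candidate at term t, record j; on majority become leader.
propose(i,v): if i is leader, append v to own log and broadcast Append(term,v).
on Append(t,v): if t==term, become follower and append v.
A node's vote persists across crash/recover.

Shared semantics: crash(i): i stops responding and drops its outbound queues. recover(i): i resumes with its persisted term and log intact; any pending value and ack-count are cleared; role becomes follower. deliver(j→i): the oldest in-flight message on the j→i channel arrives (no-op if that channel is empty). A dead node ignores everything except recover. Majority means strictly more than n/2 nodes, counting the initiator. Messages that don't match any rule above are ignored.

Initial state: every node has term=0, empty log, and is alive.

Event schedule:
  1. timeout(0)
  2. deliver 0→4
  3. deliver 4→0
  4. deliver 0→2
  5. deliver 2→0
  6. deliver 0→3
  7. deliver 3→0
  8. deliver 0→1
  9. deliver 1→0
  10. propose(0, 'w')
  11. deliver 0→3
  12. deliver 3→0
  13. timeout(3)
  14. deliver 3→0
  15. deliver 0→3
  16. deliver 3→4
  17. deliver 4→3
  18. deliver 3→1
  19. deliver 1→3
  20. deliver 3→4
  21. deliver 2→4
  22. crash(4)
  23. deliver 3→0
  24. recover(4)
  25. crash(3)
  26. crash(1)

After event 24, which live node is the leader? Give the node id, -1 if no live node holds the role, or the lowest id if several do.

3

after 1 — timeout(0): n0:cand/t1/[-]
after 2 — deliver 0→4: n4:foll/t1/[-]
after 3 — deliver 4→0: ·
after 4 — deliver 0→2: n2:foll/t1/[-]
after 5 — deliver 2→0: n0:lead/t1/[-]
after 6 — deliver 0→3: n3:foll/t1/[-]
after 7 — deliver 3→0: ·
after 8 — deliver 0→1: n1:foll/t1/[-]
after 9 — deliver 1→0: ·
after 10 — propose(0,'w'): n0:lead/t1/[w]
after 11 — deliver 0→3: n3:foll/t1/[w]
after 12 — deliver 3→0: ·
after 13 — timeout(3): n3:cand/t2/[w]
after 14 — deliver 3→0: n0:foll/t2/[w]
after 15 — deliver 0→3: ·
after 16 — deliver 3→4: n4:foll/t2/[-]
after 17 — deliver 4→3: n3:lead/t2/[w]
after 18 — deliver 3→1: n1:foll/t2/[-]
after 19 — deliver 1→3: ·
after 20 — deliver 3→4: ·
after 21 — deliver 2→4: ·
after 22 — crash(4): n4:✗foll/t2/[-]
after 23 — deliver 3→0: ·
after 24 — recover(4): n4:foll/t2/[-]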